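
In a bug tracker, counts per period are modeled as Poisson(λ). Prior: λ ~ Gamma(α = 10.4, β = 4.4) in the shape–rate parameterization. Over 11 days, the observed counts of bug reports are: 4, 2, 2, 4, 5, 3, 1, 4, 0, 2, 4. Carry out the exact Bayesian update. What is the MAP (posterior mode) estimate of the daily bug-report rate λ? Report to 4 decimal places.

With a Gamma(shape α, rate β) prior, the Poisson likelihood is conjugate: the posterior is Gamma(α + ΣXᵢ, β + n).
Sum of counts S = 31 over n = 11 days.
Posterior: Gamma(α+S, β+n) = Gamma(10.4+31, 4.4+11) = Gamma(41.4, 15.4).
Mode of Gamma(α,β) for α≥1 is (α−1)/β = 40.4/15.4 = 2.6234.

2.6234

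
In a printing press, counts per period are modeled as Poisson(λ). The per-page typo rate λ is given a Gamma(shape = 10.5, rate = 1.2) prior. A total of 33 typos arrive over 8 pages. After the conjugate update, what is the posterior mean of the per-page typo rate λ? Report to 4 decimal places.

With a Gamma(shape α, rate β) prior, the Poisson likelihood is conjugate: the posterior is Gamma(α + ΣXᵢ, β + n).
Posterior: Gamma(α+S, β+n) = Gamma(10.5+33, 1.2+8) = Gamma(43.5, 9.2).
Posterior mean = α/β = 43.5/9.2 = 4.7283.

4.7283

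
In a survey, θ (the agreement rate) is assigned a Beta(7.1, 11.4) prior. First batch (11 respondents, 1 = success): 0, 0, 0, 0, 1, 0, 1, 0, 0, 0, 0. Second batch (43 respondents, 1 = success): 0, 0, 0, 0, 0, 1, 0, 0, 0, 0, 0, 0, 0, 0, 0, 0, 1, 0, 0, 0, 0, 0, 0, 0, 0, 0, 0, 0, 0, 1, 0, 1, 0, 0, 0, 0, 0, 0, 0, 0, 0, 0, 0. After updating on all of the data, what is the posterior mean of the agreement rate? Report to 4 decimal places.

0.1807

The Beta prior is conjugate to a Binomial/Bernoulli likelihood; the update adds successes to α and failures to β.
After batch 1: Beta(7.1+2, 11.4+9) = Beta(9.1, 20.4).
After batch 2: Beta(9.1+4, 20.4+39) = Beta(13.1, 59.4).
Posterior mean = α/(α+β) = 13.1/72.5 = 0.1807.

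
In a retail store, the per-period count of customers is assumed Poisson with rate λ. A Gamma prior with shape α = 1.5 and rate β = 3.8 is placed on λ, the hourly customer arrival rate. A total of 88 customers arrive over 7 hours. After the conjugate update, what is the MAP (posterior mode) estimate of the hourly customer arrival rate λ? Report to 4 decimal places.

8.1944

With a Gamma(shape α, rate β) prior, the Poisson likelihood is conjugate: the posterior is Gamma(α + ΣXᵢ, β + n).
Posterior: Gamma(α+S, β+n) = Gamma(1.5+88, 3.8+7) = Gamma(89.5, 10.8).
Mode of Gamma(α,β) for α≥1 is (α−1)/β = 88.5/10.8 = 8.1944.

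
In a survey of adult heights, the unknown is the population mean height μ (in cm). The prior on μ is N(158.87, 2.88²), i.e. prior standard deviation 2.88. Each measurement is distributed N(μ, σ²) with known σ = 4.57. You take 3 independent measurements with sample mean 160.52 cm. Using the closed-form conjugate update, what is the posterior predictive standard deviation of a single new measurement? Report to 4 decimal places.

For Normal data with known variance σ², a Normal(μ₀, σ₀²) prior on μ is conjugate. Posterior precision = 1/σ₀² + n/σ²; posterior mean is the precision-weighted average of μ₀ and x̄.
σ₀² = 2.88² = 8.2944, σ² = 4.57² = 20.8849; σ² + n·σ₀² = 20.8849 + 3·8.2944 = 45.7681.
Posterior precision = 1/σ₀² + n/σ² = 1/8.2944 + 3/20.8849 = (σ² + n·σ₀²)/(σ₀²σ²) = 45.7681/(8.2944·20.8849); posterior variance σₙ² = σ₀²σ²/(σ² + n·σ₀²) = 8.2944·20.8849/45.7681 = 3.784901.
Predictive variance for one new observation = σₙ² + σ² = 8.2944·20.8849/45.7681 + 20.8849 = σ²·(σ₀² + 45.7681)/45.7681 = 20.8849·54.0625/45.7681 = 24.669801; SD = √(20.8849·54.0625/45.7681) = 4.9669.

4.9669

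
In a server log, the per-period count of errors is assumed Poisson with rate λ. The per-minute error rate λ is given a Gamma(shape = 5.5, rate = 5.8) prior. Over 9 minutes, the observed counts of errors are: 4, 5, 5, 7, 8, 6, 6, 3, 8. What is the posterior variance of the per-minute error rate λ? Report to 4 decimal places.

0.2625

With a Gamma(shape α, rate β) prior, the Poisson likelihood is conjugate: the posterior is Gamma(α + ΣXᵢ, β + n).
Sum of counts S = 52 over n = 9 minutes.
Posterior: Gamma(α+S, β+n) = Gamma(5.5+52, 5.8+9) = Gamma(57.5, 14.8).
Var = α/β² = 57.5/14.8² = 0.2625.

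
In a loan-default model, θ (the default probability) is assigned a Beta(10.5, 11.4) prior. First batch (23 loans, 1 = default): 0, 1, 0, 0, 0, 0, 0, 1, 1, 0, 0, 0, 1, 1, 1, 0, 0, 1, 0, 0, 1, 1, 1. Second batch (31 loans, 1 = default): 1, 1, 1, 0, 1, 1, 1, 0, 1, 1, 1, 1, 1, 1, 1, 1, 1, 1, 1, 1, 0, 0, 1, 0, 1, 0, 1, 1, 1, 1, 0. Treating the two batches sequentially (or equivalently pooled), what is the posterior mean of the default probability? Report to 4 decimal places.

0.5863

The Beta prior is conjugate to a Binomial/Bernoulli likelihood; the update adds successes to α and failures to β.
After batch 1: Beta(10.5+10, 11.4+13) = Beta(20.5, 24.4).
After batch 2: Beta(20.5+24, 24.4+7) = Beta(44.5, 31.4).
Posterior mean = α/(α+β) = 44.5/75.9 = 0.5863.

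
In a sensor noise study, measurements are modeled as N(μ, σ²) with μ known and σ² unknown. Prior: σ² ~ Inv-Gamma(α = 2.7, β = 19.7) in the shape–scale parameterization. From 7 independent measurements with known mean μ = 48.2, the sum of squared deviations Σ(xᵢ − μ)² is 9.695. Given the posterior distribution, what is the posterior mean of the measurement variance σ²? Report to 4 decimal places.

With known mean μ and an Inverse-Gamma(α, β) prior on σ², the Normal likelihood is conjugate: posterior is Inv-Gamma(α + n/2, β + Σ(xᵢ−μ)²/2).
Posterior: Inv-Gamma(2.7 + 7/2, 19.7 + 9.695/2) = Inv-Gamma(6.20, 24.5475).
E[σ²|data] = β/(α−1) = 24.5475/5.20 = 4.7207.

4.7207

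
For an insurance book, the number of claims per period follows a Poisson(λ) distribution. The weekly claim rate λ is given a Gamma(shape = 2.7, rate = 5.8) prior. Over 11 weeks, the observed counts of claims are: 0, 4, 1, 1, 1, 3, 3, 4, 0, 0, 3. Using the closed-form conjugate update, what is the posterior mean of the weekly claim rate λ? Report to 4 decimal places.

1.3512

With a Gamma(shape α, rate β) prior, the Poisson likelihood is conjugate: the posterior is Gamma(α + ΣXᵢ, β + n).
Sum of counts S = 20 over n = 11 weeks.
Posterior: Gamma(α+S, β+n) = Gamma(2.7+20, 5.8+11) = Gamma(22.7, 16.8).
Posterior mean = α/β = 22.7/16.8 = 1.3512.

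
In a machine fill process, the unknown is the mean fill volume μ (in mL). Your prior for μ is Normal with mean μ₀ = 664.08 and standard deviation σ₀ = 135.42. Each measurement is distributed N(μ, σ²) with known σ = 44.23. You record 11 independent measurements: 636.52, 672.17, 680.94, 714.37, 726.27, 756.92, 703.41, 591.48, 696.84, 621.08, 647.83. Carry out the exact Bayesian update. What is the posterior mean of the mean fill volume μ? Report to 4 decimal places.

676.9506

For Normal data with known variance σ², a Normal(μ₀, σ₀²) prior on μ is conjugate. Posterior precision = 1/σ₀² + n/σ²; posterior mean is the precision-weighted average of μ₀ and x̄.
Σxᵢ = 636.52 + 672.17 + 680.94 + 714.37 + 726.27 + 756.92 + 703.41 + 591.48 + 696.84 + 621.08 + 647.83 = 7447.83, so n·x̄ = 7447.83.
σ₀² = 135.42² = 18338.5764, σ² = 44.23² = 1956.2929; σ² + n·σ₀² = 1956.2929 + 11·18338.5764 = 203680.6333.
Posterior mean = (μ₀/σ₀² + n·x̄/σ²)/(1/σ₀² + n/σ²) = (σ²·μ₀ + σ₀²·n·x̄)/(σ² + n·σ₀²) = (1956.2929·664.08 + 18338.5764·7447.83)/203680.6333 = 137881734.458244/203680.6333 = 676.9506.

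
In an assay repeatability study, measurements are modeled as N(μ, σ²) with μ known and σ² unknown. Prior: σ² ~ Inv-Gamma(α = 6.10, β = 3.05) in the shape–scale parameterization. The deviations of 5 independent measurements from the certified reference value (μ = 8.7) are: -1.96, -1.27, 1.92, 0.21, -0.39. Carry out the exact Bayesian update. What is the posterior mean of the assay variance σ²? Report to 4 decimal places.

1.0156

With known mean μ and an Inverse-Gamma(α, β) prior on σ², the Normal likelihood is conjugate: posterior is Inv-Gamma(α + n/2, β + Σ(xᵢ−μ)²/2).
Σ(xᵢ−μ)² = (-1.96)² + (-1.27)² + (1.92)² + (0.21)² + (-0.39)² = 9.3371.
Posterior: Inv-Gamma(6.10 + 5/2, 3.05 + 9.3371/2) = Inv-Gamma(8.60, 7.71855).
E[σ²|data] = β/(α−1) = 7.71855/7.60 = 1.0156.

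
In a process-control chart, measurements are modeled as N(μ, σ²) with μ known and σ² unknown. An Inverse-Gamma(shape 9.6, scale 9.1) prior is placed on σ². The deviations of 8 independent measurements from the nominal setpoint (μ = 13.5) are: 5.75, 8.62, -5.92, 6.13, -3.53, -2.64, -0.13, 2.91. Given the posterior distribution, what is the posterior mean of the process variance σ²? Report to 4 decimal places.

With known mean μ and an Inverse-Gamma(α, β) prior on σ², the Normal likelihood is conjugate: posterior is Inv-Gamma(α + n/2, β + Σ(xᵢ−μ)²/2).
Σ(xᵢ−μ)² = (5.75)² + (8.62)² + (-5.92)² + (6.13)² + (-3.53)² + (-2.64)² + (-0.13)² + (2.91)² = 207.9057.
Posterior: Inv-Gamma(9.6 + 8/2, 9.1 + 207.9057/2) = Inv-Gamma(13.60, 113.05285).
E[σ²|data] = β/(α−1) = 113.05285/12.60 = 8.9724.

8.9724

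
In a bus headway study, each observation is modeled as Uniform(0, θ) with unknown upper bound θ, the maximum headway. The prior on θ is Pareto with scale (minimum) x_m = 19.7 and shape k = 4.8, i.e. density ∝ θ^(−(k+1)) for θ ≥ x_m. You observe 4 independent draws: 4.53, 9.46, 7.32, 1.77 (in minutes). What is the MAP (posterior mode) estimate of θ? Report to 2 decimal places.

19.70

A Pareto(scale x_m, shape k) prior on the upper bound θ of Uniform(0, θ) is conjugate: posterior is Pareto(max(x_m, max xᵢ), k + n).
Sample maximum = 9.46; prior scale x_m = 19.7 → posterior scale = max = 19.70.
Posterior shape = 4.8 + 4 = 8.8.
The Pareto density is decreasing on [x_m, ∞), so the mode is x_m = 19.70.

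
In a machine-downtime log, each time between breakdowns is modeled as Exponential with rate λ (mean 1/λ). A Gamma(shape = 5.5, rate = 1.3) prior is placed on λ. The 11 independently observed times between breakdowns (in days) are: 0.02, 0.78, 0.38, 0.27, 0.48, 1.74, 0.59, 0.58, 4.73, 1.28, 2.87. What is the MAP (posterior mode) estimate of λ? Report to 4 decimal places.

1.0320

With a Gamma(shape α, rate β) prior on the exponential rate λ, the posterior after n observations with total T = Σxᵢ is Gamma(α+n, β+T).
Sum of observations T = 13.72 days; n = 11.
Posterior: Gamma(5.5+11, 1.3+13.72) = Gamma(16.5, 15.02).
Mode = (α−1)/β = 1.0320.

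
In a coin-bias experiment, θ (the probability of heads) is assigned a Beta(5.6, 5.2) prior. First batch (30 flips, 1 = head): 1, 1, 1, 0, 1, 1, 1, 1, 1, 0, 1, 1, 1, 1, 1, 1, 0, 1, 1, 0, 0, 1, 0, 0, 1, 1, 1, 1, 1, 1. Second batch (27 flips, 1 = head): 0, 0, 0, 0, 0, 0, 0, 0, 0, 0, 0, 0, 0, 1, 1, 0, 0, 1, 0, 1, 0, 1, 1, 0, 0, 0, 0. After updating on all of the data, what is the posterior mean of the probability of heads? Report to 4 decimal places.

0.5103

The Beta prior is conjugate to a Binomial/Bernoulli likelihood; the update adds successes to α and failures to β.
After batch 1: Beta(5.6+23, 5.2+7) = Beta(28.6, 12.2).
After batch 2: Beta(28.6+6, 12.2+21) = Beta(34.6, 33.2).
Posterior mean = α/(α+β) = 34.6/67.8 = 0.5103.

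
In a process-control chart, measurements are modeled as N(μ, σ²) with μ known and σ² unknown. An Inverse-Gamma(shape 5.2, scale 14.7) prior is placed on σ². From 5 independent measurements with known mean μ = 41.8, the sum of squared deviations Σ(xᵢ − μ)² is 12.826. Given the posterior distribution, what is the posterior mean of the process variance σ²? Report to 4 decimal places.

With known mean μ and an Inverse-Gamma(α, β) prior on σ², the Normal likelihood is conjugate: posterior is Inv-Gamma(α + n/2, β + Σ(xᵢ−μ)²/2).
Posterior: Inv-Gamma(5.2 + 5/2, 14.7 + 12.826/2) = Inv-Gamma(7.70, 21.1130).
E[σ²|data] = β/(α−1) = 21.1130/6.70 = 3.1512.

3.1512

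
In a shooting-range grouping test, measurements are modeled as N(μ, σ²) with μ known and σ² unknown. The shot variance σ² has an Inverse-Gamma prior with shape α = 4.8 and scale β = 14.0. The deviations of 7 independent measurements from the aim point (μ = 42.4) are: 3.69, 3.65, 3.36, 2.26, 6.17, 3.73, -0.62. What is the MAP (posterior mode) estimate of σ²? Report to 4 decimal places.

6.6506

With known mean μ and an Inverse-Gamma(α, β) prior on σ², the Normal likelihood is conjugate: posterior is Inv-Gamma(α + n/2, β + Σ(xᵢ−μ)²/2).
Σ(xᵢ−μ)² = (3.69)² + (3.65)² + (3.36)² + (2.26)² + (6.17)² + (3.73)² + (-0.62)² = 95.7020.
Posterior: Inv-Gamma(4.8 + 7/2, 14.0 + 95.7020/2) = Inv-Gamma(8.30, 61.85100).
Mode = β/(α+1) = 61.85100/9.30 = 6.6506.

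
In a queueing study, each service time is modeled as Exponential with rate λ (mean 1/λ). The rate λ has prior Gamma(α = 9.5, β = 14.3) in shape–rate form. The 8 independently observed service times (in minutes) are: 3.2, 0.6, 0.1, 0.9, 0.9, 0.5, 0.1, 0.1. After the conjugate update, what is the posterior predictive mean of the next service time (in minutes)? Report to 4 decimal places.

1.2545

With a Gamma(shape α, rate β) prior on the exponential rate λ, the posterior after n observations with total T = Σxᵢ is Gamma(α+n, β+T).
Sum of observations T = 6.4 minutes; n = 8.
Posterior: Gamma(9.5+8, 14.3+6.4) = Gamma(17.5, 20.7).
The predictive distribution for the next observation is Lomax; its mean is β/(α−1) = 20.7/16.5 = 1.2545.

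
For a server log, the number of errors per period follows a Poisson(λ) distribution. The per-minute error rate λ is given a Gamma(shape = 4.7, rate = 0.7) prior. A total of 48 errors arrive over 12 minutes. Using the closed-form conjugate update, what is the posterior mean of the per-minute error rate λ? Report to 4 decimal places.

4.1496

With a Gamma(shape α, rate β) prior, the Poisson likelihood is conjugate: the posterior is Gamma(α + ΣXᵢ, β + n).
Posterior: Gamma(α+S, β+n) = Gamma(4.7+48, 0.7+12) = Gamma(52.7, 12.7).
Posterior mean = α/β = 52.7/12.7 = 4.1496.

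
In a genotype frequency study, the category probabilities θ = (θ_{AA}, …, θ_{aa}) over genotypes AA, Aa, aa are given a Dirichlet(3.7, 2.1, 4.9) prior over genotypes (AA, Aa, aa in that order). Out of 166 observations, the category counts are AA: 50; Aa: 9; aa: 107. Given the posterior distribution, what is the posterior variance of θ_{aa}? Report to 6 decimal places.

0.001307

The Dirichlet prior is conjugate to the Multinomial likelihood: each posterior αⱼ = prior αⱼ + observed count nⱼ.
Posterior concentration: (53.7, 11.1, 111.9), total = 176.7.
Var[θ_j] = α_j(Σα−α_j)/((Σα)²(Σα+1)) = 111.9·64.8/(176.7²·177.7) = 0.001307.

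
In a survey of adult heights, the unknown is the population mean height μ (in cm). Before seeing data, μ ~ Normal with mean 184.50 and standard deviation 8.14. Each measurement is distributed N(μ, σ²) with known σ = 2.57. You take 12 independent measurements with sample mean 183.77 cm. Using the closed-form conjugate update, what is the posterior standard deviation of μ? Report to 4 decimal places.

For Normal data with known variance σ², a Normal(μ₀, σ₀²) prior on μ is conjugate. Posterior precision = 1/σ₀² + n/σ²; posterior mean is the precision-weighted average of μ₀ and x̄.
σ₀² = 8.14² = 66.2596, σ² = 2.57² = 6.6049; σ² + n·σ₀² = 6.6049 + 12·66.2596 = 801.7201.
Posterior precision = 1/σ₀² + n/σ² = 1/66.2596 + 12/6.6049 = (σ² + n·σ₀²)/(σ₀²σ²) = 801.7201/(66.2596·6.6049); posterior variance σₙ² = σ₀²σ²/(σ² + n·σ₀²) = 66.2596·6.6049/801.7201 = 0.545874.
Posterior SD = √σₙ² = √(66.2596·6.6049/801.7201) = 0.7388.

0.7388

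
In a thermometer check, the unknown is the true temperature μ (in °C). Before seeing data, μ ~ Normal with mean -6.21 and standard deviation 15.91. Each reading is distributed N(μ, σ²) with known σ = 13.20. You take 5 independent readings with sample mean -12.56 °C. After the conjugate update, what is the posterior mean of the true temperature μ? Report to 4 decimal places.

-11.7916

For Normal data with known variance σ², a Normal(μ₀, σ₀²) prior on μ is conjugate. Posterior precision = 1/σ₀² + n/σ²; posterior mean is the precision-weighted average of μ₀ and x̄.
n·x̄ = 5·(-12.56) = -62.8.
σ₀² = 15.91² = 253.1281, σ² = 13.20² = 174.24; σ² + n·σ₀² = 174.24 + 5·253.1281 = 1439.8805.
Posterior mean = (μ₀/σ₀² + n·x̄/σ²)/(1/σ₀² + n/σ²) = (σ²·μ₀ + σ₀²·n·x̄)/(σ² + n·σ₀²) = (174.24·(-6.21) + 253.1281·(-62.8))/1439.8805 = -16978.47508/1439.8805 = -11.7916.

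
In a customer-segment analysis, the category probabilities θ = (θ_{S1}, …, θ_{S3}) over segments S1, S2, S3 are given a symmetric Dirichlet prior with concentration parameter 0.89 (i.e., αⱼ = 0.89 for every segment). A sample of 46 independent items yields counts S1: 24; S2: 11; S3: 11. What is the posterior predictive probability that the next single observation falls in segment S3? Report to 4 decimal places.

0.2443

The Dirichlet prior is conjugate to the Multinomial likelihood: each posterior αⱼ = prior αⱼ + observed count nⱼ.
Posterior concentration: (24.89, 11.89, 11.89), total = 48.67.
P(next = S3 | data) = α_{S3}/Σα = 0.2443.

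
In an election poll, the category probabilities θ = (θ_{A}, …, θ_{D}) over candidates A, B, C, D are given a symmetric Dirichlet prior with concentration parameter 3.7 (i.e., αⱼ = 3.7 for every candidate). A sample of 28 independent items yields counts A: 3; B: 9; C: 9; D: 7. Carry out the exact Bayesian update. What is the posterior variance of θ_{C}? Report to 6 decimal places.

0.004764

The Dirichlet prior is conjugate to the Multinomial likelihood: each posterior αⱼ = prior αⱼ + observed count nⱼ.
Posterior concentration: (6.7, 12.7, 12.7, 10.7), total = 42.8.
Var[θ_j] = α_j(Σα−α_j)/((Σα)²(Σα+1)) = 12.7·30.1/(42.8²·43.8) = 0.004764.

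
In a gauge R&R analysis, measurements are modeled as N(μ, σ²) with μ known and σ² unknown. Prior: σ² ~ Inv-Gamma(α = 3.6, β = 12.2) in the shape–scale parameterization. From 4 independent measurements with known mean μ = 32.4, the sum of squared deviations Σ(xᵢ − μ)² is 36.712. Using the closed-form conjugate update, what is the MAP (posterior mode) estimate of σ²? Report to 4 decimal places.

4.6297

With known mean μ and an Inverse-Gamma(α, β) prior on σ², the Normal likelihood is conjugate: posterior is Inv-Gamma(α + n/2, β + Σ(xᵢ−μ)²/2).
Posterior: Inv-Gamma(3.6 + 4/2, 12.2 + 36.712/2) = Inv-Gamma(5.60, 30.5560).
Mode = β/(α+1) = 30.5560/6.60 = 4.6297.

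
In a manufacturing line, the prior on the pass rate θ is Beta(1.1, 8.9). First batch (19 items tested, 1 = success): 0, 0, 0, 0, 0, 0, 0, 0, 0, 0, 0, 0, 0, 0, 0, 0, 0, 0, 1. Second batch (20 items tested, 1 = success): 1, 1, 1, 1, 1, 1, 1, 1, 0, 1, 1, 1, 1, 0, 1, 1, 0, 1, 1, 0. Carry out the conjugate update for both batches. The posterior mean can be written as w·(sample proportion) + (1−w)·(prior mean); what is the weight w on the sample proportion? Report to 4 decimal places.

The Beta prior is conjugate to a Binomial/Bernoulli likelihood; the update adds successes to α and failures to β.
Total number of items tested: n = 19 + 20 = 39.
Posterior mean = (α₀+k)/(α₀+β₀+n) = [n/(α₀+β₀+n)]·(k/n) + [(α₀+β₀)/(α₀+β₀+n)]·α₀/(α₀+β₀), so only n and the prior enter the weight.
The weight on the data is w = n/(α₀+β₀+n) = 39/(1.1+8.9+39) = 39/49.0 = 0.7959.

0.7959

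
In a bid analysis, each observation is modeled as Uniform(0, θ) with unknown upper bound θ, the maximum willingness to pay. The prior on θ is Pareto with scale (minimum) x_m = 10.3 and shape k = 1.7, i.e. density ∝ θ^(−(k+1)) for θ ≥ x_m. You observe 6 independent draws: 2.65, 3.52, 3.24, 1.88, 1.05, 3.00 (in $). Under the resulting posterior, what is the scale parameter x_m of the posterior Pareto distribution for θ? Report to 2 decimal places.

10.30

A Pareto(scale x_m, shape k) prior on the upper bound θ of Uniform(0, θ) is conjugate: posterior is Pareto(max(x_m, max xᵢ), k + n).
Sample maximum = 3.52; prior scale x_m = 10.3 → posterior scale = max = 10.30.
Posterior shape = 1.7 + 6 = 7.7.
Posterior scale x_m = 10.30.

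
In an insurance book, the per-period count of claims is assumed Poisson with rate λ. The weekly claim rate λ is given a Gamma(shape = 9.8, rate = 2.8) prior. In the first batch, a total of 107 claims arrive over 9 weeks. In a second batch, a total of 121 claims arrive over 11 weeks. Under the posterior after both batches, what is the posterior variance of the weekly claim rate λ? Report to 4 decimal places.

0.4574

With a Gamma(shape α, rate β) prior, the Poisson likelihood is conjugate: the posterior is Gamma(α + ΣXᵢ, β + n).
After batch 1: Gamma(α+S, β+n) = Gamma(9.8+107, 2.8+9) = Gamma(116.8, 11.8).
After batch 2: Gamma(α+S, β+n) = Gamma(116.8+121, 11.8+11) = Gamma(237.8, 22.8).
Var = α/β² = 237.8/22.8² = 0.4574.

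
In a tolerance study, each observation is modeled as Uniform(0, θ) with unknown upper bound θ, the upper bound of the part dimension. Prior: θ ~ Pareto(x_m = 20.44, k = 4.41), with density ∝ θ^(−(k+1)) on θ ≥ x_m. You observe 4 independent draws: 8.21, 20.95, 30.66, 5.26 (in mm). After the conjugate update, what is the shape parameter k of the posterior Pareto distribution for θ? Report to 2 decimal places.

8.41

A Pareto(scale x_m, shape k) prior on the upper bound θ of Uniform(0, θ) is conjugate: posterior is Pareto(max(x_m, max xᵢ), k + n).
Sample maximum = 30.66; prior scale x_m = 20.44 → posterior scale = max = 30.66.
Posterior shape = 4.41 + 4 = 8.41.
Posterior shape k = 8.41.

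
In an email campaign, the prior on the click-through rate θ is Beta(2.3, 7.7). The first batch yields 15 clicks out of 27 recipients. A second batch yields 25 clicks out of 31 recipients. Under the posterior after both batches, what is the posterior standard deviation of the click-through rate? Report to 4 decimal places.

The Beta prior is conjugate to a Binomial/Bernoulli likelihood; the update adds successes to α and failures to β.
After batch 1: Beta(2.3+15, 7.7+12) = Beta(17.3, 19.7).
After batch 2: Beta(17.3+25, 19.7+6) = Beta(42.3, 25.7).
Var = αβ/((α+β)²(α+β+1)) = 42.3·25.7/(68.0²·69.0) = 0.00340727; SD = √0.00340727 = 0.0584.

0.0584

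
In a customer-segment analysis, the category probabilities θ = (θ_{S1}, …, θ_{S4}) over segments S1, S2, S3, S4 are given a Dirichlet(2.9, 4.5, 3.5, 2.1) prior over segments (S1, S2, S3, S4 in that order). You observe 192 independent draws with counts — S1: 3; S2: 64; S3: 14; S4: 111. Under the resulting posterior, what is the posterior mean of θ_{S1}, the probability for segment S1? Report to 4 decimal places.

The Dirichlet prior is conjugate to the Multinomial likelihood: each posterior αⱼ = prior αⱼ + observed count nⱼ.
Posterior concentration: (5.9, 68.5, 17.5, 113.1), total = 205.0.
E[θ_{S1}|data] = α_{S1}/Σα = 5.9/205.0 = 0.0288.

0.0288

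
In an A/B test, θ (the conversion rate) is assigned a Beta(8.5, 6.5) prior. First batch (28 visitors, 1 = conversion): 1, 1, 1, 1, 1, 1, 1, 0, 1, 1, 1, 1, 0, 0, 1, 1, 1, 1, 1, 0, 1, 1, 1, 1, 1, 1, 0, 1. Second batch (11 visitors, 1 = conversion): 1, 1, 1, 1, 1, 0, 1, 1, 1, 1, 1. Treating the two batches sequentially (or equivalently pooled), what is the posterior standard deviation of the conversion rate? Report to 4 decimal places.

The Beta prior is conjugate to a Binomial/Bernoulli likelihood; the update adds successes to α and failures to β.
After batch 1: Beta(8.5+23, 6.5+5) = Beta(31.5, 11.5).
After batch 2: Beta(31.5+10, 11.5+1) = Beta(41.5, 12.5).
Var = αβ/((α+β)²(α+β+1)) = 41.5·12.5/(54.0²·55.0) = 0.00323451; SD = √0.00323451 = 0.0569.

0.0569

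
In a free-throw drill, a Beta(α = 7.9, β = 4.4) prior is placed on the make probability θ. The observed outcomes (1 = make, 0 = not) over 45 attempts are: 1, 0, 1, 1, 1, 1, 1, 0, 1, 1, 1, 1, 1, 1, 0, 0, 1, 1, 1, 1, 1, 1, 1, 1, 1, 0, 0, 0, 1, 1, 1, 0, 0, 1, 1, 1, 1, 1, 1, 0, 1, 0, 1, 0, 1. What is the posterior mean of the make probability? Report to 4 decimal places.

0.7138

The Beta prior is conjugate to a Binomial/Bernoulli likelihood; the update adds successes to α and failures to β.
Posterior: Beta(α+k, β+n−k) = Beta(7.9+33, 4.4+12) = Beta(40.9, 16.4).
Posterior mean = α/(α+β) = 40.9/57.3 = 0.7138.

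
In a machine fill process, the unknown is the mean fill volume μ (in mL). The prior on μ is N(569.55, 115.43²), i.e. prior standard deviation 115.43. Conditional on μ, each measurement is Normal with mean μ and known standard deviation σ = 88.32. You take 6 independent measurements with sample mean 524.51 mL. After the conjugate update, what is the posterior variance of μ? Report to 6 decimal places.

1184.495653

For Normal data with known variance σ², a Normal(μ₀, σ₀²) prior on μ is conjugate. Posterior precision = 1/σ₀² + n/σ²; posterior mean is the precision-weighted average of μ₀ and x̄.
σ₀² = 115.43² = 13324.0849, σ² = 88.32² = 7800.4224; σ² + n·σ₀² = 7800.4224 + 6·13324.0849 = 87744.9318.
Posterior precision = 1/σ₀² + n/σ² = 1/13324.0849 + 6/7800.4224 = (σ² + n·σ₀²)/(σ₀²σ²) = 87744.9318/(13324.0849·7800.4224); posterior variance σₙ² = σ₀²σ²/(σ² + n·σ₀²) = 13324.0849·7800.4224/87744.9318 = 1184.495653.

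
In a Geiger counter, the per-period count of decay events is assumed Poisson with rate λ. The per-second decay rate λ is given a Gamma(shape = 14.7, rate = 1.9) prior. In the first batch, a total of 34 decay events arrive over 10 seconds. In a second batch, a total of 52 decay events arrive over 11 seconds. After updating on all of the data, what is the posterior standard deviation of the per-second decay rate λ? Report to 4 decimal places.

0.4382

With a Gamma(shape α, rate β) prior, the Poisson likelihood is conjugate: the posterior is Gamma(α + ΣXᵢ, β + n).
After batch 1: Gamma(α+S, β+n) = Gamma(14.7+34, 1.9+10) = Gamma(48.7, 11.9).
After batch 2: Gamma(α+S, β+n) = Gamma(48.7+52, 11.9+11) = Gamma(100.7, 22.9).
SD = √α/β = √100.7/22.9 = 0.4382.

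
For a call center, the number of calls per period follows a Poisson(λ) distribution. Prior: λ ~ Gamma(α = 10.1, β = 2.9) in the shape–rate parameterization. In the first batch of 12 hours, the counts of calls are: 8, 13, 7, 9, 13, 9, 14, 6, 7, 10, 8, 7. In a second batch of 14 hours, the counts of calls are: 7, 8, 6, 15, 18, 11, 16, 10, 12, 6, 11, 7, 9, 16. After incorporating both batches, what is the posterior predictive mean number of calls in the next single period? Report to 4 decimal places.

With a Gamma(shape α, rate β) prior, the Poisson likelihood is conjugate: the posterior is Gamma(α + ΣXᵢ, β + n).
Batch 1: sum of counts S = 111 over n = 12 hours.
After batch 1: Gamma(α+S, β+n) = Gamma(10.1+111, 2.9+12) = Gamma(121.1, 14.9).
Batch 2: sum of counts S = 152 over n = 14 hours.
After batch 2: Gamma(α+S, β+n) = Gamma(121.1+152, 14.9+14) = Gamma(273.1, 28.9).
The predictive distribution for one future period is NegBinom with mean α/β = 9.4498.

9.4498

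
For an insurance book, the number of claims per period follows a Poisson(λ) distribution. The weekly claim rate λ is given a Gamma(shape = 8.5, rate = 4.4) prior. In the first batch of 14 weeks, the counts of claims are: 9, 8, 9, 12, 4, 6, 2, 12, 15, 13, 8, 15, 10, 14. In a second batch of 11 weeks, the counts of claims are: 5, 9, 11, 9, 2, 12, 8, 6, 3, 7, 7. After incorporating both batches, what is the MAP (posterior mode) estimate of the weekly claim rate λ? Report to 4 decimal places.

With a Gamma(shape α, rate β) prior, the Poisson likelihood is conjugate: the posterior is Gamma(α + ΣXᵢ, β + n).
Batch 1: sum of counts S = 137 over n = 14 weeks.
After batch 1: Gamma(α+S, β+n) = Gamma(8.5+137, 4.4+14) = Gamma(145.5, 18.4).
Batch 2: sum of counts S = 79 over n = 11 weeks.
After batch 2: Gamma(α+S, β+n) = Gamma(145.5+79, 18.4+11) = Gamma(224.5, 29.4).
Mode of Gamma(α,β) for α≥1 is (α−1)/β = 223.5/29.4 = 7.6020.

7.6020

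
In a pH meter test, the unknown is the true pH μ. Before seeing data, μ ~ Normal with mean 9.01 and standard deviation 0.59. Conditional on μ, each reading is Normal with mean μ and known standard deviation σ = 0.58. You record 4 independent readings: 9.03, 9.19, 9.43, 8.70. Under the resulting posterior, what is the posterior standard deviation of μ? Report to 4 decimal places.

0.2603

For Normal data with known variance σ², a Normal(μ₀, σ₀²) prior on μ is conjugate. Posterior precision = 1/σ₀² + n/σ²; posterior mean is the precision-weighted average of μ₀ and x̄.
σ₀² = 0.59² = 0.3481, σ² = 0.58² = 0.3364; σ² + n·σ₀² = 0.3364 + 4·0.3481 = 1.7288.
Posterior precision = 1/σ₀² + n/σ² = 1/0.3481 + 4/0.3364 = (σ² + n·σ₀²)/(σ₀²σ²) = 1.7288/(0.3481·0.3364); posterior variance σₙ² = σ₀²σ²/(σ² + n·σ₀²) = 0.3481·0.3364/1.7288 = 0.067735.
Posterior SD = √σₙ² = √(0.3481·0.3364/1.7288) = 0.2603.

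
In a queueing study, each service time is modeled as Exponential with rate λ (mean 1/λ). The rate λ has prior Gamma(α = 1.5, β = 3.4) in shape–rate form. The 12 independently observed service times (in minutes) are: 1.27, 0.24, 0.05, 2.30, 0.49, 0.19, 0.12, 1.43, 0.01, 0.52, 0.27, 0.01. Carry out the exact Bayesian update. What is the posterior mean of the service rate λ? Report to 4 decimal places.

1.3107

With a Gamma(shape α, rate β) prior on the exponential rate λ, the posterior after n observations with total T = Σxᵢ is Gamma(α+n, β+T).
Sum of observations T = 6.90 minutes; n = 12.
Posterior: Gamma(1.5+12, 3.4+6.90) = Gamma(13.5, 10.30).
Posterior mean of λ = α/β = 13.5/10.30 = 1.3107.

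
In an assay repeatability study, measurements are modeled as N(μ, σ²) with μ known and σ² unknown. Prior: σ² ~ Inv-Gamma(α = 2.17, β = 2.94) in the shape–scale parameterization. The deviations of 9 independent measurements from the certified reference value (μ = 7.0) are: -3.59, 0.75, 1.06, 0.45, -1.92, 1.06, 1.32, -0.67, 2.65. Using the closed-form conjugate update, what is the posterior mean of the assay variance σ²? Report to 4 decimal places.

With known mean μ and an Inverse-Gamma(α, β) prior on σ², the Normal likelihood is conjugate: posterior is Inv-Gamma(α + n/2, β + Σ(xᵢ−μ)²/2).
Σ(xᵢ−μ)² = (-3.59)² + (0.75)² + (1.06)² + (0.45)² + (-1.92)² + (1.06)² + (1.32)² + (-0.67)² + (2.65)² = 28.8005.
Posterior: Inv-Gamma(2.17 + 9/2, 2.94 + 28.8005/2) = Inv-Gamma(6.67, 17.34025).
E[σ²|data] = β/(α−1) = 17.34025/5.67 = 3.0582.

3.0582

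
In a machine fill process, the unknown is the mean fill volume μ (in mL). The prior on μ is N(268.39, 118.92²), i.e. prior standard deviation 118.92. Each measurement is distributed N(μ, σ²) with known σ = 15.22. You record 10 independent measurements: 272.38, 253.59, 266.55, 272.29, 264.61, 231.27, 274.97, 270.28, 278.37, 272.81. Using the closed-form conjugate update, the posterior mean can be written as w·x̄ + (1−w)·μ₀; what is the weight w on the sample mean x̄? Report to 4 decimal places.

For Normal data with known variance σ², a Normal(μ₀, σ₀²) prior on μ is conjugate. Posterior precision = 1/σ₀² + n/σ²; posterior mean is the precision-weighted average of μ₀ and x̄.
σ₀² = 118.92² = 14141.9664, σ² = 15.22² = 231.6484. Prior precision 1/σ₀² = 1/14141.9664; data precision n/σ² = 10/231.6484.
w = (n/σ²)/(1/σ₀² + n/σ²) = n·σ₀²/(σ² + n·σ₀²) = 10·14141.9664/(231.6484 + 10·14141.9664) = 141419.664/141651.3124 = 0.9984.

0.9984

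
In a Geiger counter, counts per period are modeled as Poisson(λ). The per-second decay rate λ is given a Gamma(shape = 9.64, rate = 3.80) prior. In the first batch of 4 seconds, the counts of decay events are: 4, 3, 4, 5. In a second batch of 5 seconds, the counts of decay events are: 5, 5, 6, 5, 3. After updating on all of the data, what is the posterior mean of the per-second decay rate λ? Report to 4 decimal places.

With a Gamma(shape α, rate β) prior, the Poisson likelihood is conjugate: the posterior is Gamma(α + ΣXᵢ, β + n).
Batch 1: sum of counts S = 16 over n = 4 seconds.
After batch 1: Gamma(α+S, β+n) = Gamma(9.64+16, 3.80+4) = Gamma(25.64, 7.80).
Batch 2: sum of counts S = 24 over n = 5 seconds.
After batch 2: Gamma(α+S, β+n) = Gamma(25.64+24, 7.80+5) = Gamma(49.64, 12.80).
Posterior mean = α/β = 49.64/12.80 = 3.8781.

3.8781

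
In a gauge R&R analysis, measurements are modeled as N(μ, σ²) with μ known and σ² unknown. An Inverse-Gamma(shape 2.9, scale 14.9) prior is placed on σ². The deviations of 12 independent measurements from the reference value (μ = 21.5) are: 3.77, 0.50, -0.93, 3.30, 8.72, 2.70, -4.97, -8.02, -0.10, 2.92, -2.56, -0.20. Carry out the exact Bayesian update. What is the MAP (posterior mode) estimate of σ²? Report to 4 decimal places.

With known mean μ and an Inverse-Gamma(α, β) prior on σ², the Normal likelihood is conjugate: posterior is Inv-Gamma(α + n/2, β + Σ(xᵢ−μ)²/2).
Σ(xᵢ−μ)² = (3.77)² + (0.50)² + (-0.93)² + (3.30)² + (8.72)² + (2.70)² + (-4.97)² + (-8.02)² + (-0.10)² + (2.92)² + (-2.56)² + (-0.20)² = 213.6975.
Posterior: Inv-Gamma(2.9 + 12/2, 14.9 + 213.6975/2) = Inv-Gamma(8.90, 121.74875).
Mode = β/(α+1) = 121.74875/9.90 = 12.2979.

12.2979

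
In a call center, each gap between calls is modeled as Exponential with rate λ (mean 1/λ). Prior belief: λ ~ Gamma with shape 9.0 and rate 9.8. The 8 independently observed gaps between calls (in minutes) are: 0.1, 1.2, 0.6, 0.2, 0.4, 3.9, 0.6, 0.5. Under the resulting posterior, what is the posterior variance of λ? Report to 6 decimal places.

With a Gamma(shape α, rate β) prior on the exponential rate λ, the posterior after n observations with total T = Σxᵢ is Gamma(α+n, β+T).
Sum of observations T = 7.5 minutes; n = 8.
Posterior: Gamma(9.0+8, 9.8+7.5) = Gamma(17.0, 17.3).
Var = α/β² = 0.056801.

0.056801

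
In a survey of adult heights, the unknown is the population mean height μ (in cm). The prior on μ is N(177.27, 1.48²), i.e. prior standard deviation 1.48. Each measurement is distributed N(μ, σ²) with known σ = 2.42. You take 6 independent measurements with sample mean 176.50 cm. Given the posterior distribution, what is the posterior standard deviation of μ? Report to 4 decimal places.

0.8217

For Normal data with known variance σ², a Normal(μ₀, σ₀²) prior on μ is conjugate. Posterior precision = 1/σ₀² + n/σ²; posterior mean is the precision-weighted average of μ₀ and x̄.
σ₀² = 1.48² = 2.1904, σ² = 2.42² = 5.8564; σ² + n·σ₀² = 5.8564 + 6·2.1904 = 18.9988.
Posterior precision = 1/σ₀² + n/σ² = 1/2.1904 + 6/5.8564 = (σ² + n·σ₀²)/(σ₀²σ²) = 18.9988/(2.1904·5.8564); posterior variance σₙ² = σ₀²σ²/(σ² + n·σ₀²) = 2.1904·5.8564/18.9988 = 0.675193.
Posterior SD = √σₙ² = √(2.1904·5.8564/18.9988) = 0.8217.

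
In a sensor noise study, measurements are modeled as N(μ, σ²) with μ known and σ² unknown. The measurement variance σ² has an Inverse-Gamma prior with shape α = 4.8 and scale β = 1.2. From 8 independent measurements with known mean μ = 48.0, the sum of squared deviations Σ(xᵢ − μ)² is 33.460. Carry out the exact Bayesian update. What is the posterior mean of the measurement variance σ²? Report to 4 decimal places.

With known mean μ and an Inverse-Gamma(α, β) prior on σ², the Normal likelihood is conjugate: posterior is Inv-Gamma(α + n/2, β + Σ(xᵢ−μ)²/2).
Posterior: Inv-Gamma(4.8 + 8/2, 1.2 + 33.460/2) = Inv-Gamma(8.80, 17.9300).
E[σ²|data] = β/(α−1) = 17.9300/7.80 = 2.2987.

2.2987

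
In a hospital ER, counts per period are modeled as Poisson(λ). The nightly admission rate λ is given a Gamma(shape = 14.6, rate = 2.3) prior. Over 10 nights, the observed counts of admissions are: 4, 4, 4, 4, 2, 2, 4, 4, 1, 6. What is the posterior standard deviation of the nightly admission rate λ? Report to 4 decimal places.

0.5726

With a Gamma(shape α, rate β) prior, the Poisson likelihood is conjugate: the posterior is Gamma(α + ΣXᵢ, β + n).
Sum of counts S = 35 over n = 10 nights.
Posterior: Gamma(α+S, β+n) = Gamma(14.6+35, 2.3+10) = Gamma(49.6, 12.3).
SD = √α/β = √49.6/12.3 = 0.5726.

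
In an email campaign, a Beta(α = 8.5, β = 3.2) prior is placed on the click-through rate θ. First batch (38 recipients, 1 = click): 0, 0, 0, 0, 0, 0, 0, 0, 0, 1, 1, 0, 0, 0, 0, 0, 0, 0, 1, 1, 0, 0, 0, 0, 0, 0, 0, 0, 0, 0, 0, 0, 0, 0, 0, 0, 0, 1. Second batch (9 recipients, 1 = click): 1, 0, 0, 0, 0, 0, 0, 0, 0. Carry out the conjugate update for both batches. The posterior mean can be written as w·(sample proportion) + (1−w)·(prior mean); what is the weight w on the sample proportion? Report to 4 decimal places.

0.8007

The Beta prior is conjugate to a Binomial/Bernoulli likelihood; the update adds successes to α and failures to β.
Total number of recipients: n = 38 + 9 = 47.
Posterior mean = (α₀+k)/(α₀+β₀+n) = [n/(α₀+β₀+n)]·(k/n) + [(α₀+β₀)/(α₀+β₀+n)]·α₀/(α₀+β₀), so only n and the prior enter the weight.
The weight on the data is w = n/(α₀+β₀+n) = 47/(8.5+3.2+47) = 47/58.7 = 0.8007.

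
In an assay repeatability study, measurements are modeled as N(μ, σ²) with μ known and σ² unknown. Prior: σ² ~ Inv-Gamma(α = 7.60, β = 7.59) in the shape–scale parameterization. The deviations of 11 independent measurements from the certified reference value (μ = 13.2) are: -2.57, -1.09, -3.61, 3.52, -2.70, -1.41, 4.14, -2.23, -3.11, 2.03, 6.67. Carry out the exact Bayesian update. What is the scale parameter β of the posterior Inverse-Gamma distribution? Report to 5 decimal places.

With known mean μ and an Inverse-Gamma(α, β) prior on σ², the Normal likelihood is conjugate: posterior is Inv-Gamma(α + n/2, β + Σ(xᵢ−μ)²/2).
Σ(xᵢ−μ)² = (-2.57)² + (-1.09)² + (-3.61)² + (3.52)² + (-2.70)² + (-1.41)² + (4.14)² + (-2.23)² + (-3.11)² + (2.03)² + (6.67)² = 122.8880.
Posterior: Inv-Gamma(7.60 + 11/2, 7.59 + 122.8880/2) = Inv-Gamma(13.10, 69.03400).
Posterior β = 69.03400.

69.03400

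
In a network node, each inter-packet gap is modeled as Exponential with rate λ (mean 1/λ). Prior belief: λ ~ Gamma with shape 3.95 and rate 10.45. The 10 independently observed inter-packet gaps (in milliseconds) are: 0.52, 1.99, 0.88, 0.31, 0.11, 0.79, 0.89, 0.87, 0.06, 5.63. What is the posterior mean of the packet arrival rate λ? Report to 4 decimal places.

With a Gamma(shape α, rate β) prior on the exponential rate λ, the posterior after n observations with total T = Σxᵢ is Gamma(α+n, β+T).
Sum of observations T = 12.05 milliseconds; n = 10.
Posterior: Gamma(3.95+10, 10.45+12.05) = Gamma(13.95, 22.50).
Posterior mean of λ = α/β = 13.95/22.50 = 0.6200.

0.6200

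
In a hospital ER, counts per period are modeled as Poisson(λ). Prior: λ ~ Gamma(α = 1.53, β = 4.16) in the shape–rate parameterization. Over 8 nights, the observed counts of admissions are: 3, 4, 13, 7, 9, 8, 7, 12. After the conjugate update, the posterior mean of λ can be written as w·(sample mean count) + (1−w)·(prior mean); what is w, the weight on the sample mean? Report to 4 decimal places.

0.6579

With a Gamma(shape α, rate β) prior, the Poisson likelihood is conjugate: the posterior is Gamma(α + ΣXᵢ, β + n).
Posterior mean = (α₀+S)/(β₀+n) = [n/(β₀+n)]·(S/n) + [β₀/(β₀+n)]·(α₀/β₀), so only n and β₀ enter the weight.
Weight on data w = n/(β₀+n) = 8/(4.16+8) = 8/12.16 = 0.6579.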